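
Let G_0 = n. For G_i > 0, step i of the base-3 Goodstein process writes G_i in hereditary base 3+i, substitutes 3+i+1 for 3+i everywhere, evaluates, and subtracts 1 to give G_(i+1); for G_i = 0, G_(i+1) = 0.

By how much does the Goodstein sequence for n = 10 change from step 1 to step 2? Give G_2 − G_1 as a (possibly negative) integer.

step 0: 10 = 3^2 + 1; sub 4 for 3: 4^2 + 1; = 17; G_1 = 17−1 = 16
step 1: 16 = 4^2; sub 5 for 4: 5^2; = 25; G_2 = 25−1 = 24

8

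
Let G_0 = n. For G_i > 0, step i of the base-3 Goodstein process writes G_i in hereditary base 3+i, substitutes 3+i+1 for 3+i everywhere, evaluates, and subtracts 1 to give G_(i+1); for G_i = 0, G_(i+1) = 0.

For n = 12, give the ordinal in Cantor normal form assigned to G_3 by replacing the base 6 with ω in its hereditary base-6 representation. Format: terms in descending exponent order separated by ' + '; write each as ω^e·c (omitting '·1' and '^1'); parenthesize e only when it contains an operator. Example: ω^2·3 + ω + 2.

ω^2 + 1

[0] 12 ≡ 3^2 + 3 (base 3). Lift 4: 20. −1: 19.
[1] 19 ≡ 4^2 + 3 (base 4). Lift 5: 28. −1: 27.
[2] 27 ≡ 5^2 + 2 (base 5). Lift 6: 38. −1: 37.
[3] 37 ≡ 6^2 + 1 (base 6). Lift 7: 50. −1: 49.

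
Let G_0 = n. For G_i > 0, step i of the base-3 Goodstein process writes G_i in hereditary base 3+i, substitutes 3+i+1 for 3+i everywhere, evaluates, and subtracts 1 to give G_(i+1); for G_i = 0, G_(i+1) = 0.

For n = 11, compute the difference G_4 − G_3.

11 —HB3→ 3^2 + 2 —bump→ 4^2 + 2 = 18 —(−1)→ 17
17 —HB4→ 4^2 + 1 —bump→ 5^2 + 1 = 26 —(−1)→ 25
25 —HB5→ 5^2 —bump→ 6^2 = 36 —(−1)→ 35
35 —HB6→ 5·6 + 5 —bump→ 5·7 + 5 = 40 —(−1)→ 39

4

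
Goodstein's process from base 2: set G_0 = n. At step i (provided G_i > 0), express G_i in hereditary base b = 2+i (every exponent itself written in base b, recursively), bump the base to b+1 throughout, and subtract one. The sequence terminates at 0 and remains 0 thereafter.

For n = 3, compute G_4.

G_0=3  [base 2] 2 + 1  →[2↦3]→  3 + 1 = 4  −1 ⇒ G_1=3
G_1=3  [base 3] 3  →[3↦4]→  4 = 4  −1 ⇒ G_2=3
G_2=3  [base 4] 3  →[4↦5]→  3 = 3  −1 ⇒ G_3=2
G_3=2  [base 5] 2  →[5↦6]→  2 = 2  −1 ⇒ G_4=1
G_4=1  [base 6] 1  →[6↦7]→  1 = 1  −1 ⇒ G_5=0

1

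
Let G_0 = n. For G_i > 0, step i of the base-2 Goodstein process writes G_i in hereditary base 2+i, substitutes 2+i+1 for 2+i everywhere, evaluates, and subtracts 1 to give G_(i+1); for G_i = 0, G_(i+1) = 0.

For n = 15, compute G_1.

111

base 2: 15 = 2^(2 + 1) + 2^2 + 2 + 1; at 3: 3^(3 + 1) + 3^3 + 3 + 1 = 112; next = 111
base 3: 111 = 3^(3 + 1) + 3^3 + 3; at 4: 4^(4 + 1) + 4^4 + 4 = 1284; next = 1283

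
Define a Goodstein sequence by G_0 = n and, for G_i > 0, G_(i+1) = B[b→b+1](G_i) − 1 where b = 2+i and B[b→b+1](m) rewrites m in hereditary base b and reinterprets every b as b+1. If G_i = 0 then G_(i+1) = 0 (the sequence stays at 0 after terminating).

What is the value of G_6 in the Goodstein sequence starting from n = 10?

84073323

G_0=10  [base 2] 2^(2 + 1) + 2  →[2↦3]→  3^(3 + 1) + 3 = 84  −1 ⇒ G_1=83
G_1=83  [base 3] 3^(3 + 1) + 2  →[3↦4]→  4^(4 + 1) + 2 = 1026  −1 ⇒ G_2=1025
G_2=1025  [base 4] 4^(4 + 1) + 1  →[4↦5]→  5^(5 + 1) + 1 = 15626  −1 ⇒ G_3=15625
G_3=15625  [base 5] 5^(5 + 1)  →[5↦6]→  6^(6 + 1) = 279936  −1 ⇒ G_4=279935
G_4=279935  [base 6] 5·6^6 + 5·6^5 + 5·6^4 + 5·6^3 + 5·6^2 + 5·6 + 5  →[6↦7]→  5·7^7 + 5·7^5 + 5·7^4 + 5·7^3 + 5·7^2 + 5·7 + 5 = 4215755  −1 ⇒ G_5=4215754
G_5=4215754  [base 7] 5·7^7 + 5·7^5 + 5·7^4 + 5·7^3 + 5·7^2 + 5·7 + 4  →[7↦8]→  5·8^8 + 5·8^5 + 5·8^4 + 5·8^3 + 5·8^2 + 5·8 + 4 = 84073324  −1 ⇒ G_6=84073323
G_6=84073323  [base 8] 5·8^8 + 5·8^5 + 5·8^4 + 5·8^3 + 5·8^2 + 5·8 + 3  →[8↦9]→  5·9^9 + 5·9^5 + 5·9^4 + 5·9^3 + 5·9^2 + 5·9 + 3 = 1937434593  −1 ⇒ G_7=1937434592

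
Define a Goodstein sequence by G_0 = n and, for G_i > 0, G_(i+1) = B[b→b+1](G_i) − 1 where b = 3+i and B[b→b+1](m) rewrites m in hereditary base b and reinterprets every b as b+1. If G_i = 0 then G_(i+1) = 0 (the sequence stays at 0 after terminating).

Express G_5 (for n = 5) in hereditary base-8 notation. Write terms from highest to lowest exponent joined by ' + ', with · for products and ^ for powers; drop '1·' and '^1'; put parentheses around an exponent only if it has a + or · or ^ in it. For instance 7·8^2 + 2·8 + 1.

G_0=5  [base 3] 3 + 2  →[3↦4]→  4 + 2 = 6  −1 ⇒ G_1=5
G_1=5  [base 4] 4 + 1  →[4↦5]→  5 + 1 = 6  −1 ⇒ G_2=5
G_2=5  [base 5] 5  →[5↦6]→  6 = 6  −1 ⇒ G_3=5
G_3=5  [base 6] 5  →[6↦7]→  5 = 5  −1 ⇒ G_4=4
G_4=4  [base 7] 4  →[7↦8]→  4 = 4  −1 ⇒ G_5=3
G_5=3  [base 8] 3  →[8↦9]→  3 = 3  −1 ⇒ G_6=2

3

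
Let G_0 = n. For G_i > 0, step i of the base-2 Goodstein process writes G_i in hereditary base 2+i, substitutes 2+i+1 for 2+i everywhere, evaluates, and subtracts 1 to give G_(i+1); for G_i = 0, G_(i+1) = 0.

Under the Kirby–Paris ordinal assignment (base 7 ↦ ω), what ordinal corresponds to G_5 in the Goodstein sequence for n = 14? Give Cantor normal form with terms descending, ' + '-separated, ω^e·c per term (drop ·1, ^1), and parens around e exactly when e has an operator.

ω^(ω + 1) + ω^5·5 + ω^4·5 + ω^3·5 + ω^2·5 + ω·5 + 4

base 2: 14 = 2^(2 + 1) + 2^2 + 2; at 3: 3^(3 + 1) + 3^3 + 3 = 111; next = 110
base 3: 110 = 3^(3 + 1) + 3^3 + 2; at 4: 4^(4 + 1) + 4^4 + 2 = 1282; next = 1281
base 4: 1281 = 4^(4 + 1) + 4^4 + 1; at 5: 5^(5 + 1) + 5^5 + 1 = 18751; next = 18750
base 5: 18750 = 5^(5 + 1) + 5^5; at 6: 6^(6 + 1) + 6^6 = 326592; next = 326591
base 6: 326591 = 6^(6 + 1) + 5·6^5 + 5·6^4 + 5·6^3 + 5·6^2 + 5·6 + 5; at 7: 7^(7 + 1) + 5·7^5 + 5·7^4 + 5·7^3 + 5·7^2 + 5·7 + 5 = 5862841; next = 5862840
base 7: 5862840 = 7^(7 + 1) + 5·7^5 + 5·7^4 + 5·7^3 + 5·7^2 + 5·7 + 4; at 8: 8^(8 + 1) + 5·8^5 + 5·8^4 + 5·8^3 + 5·8^2 + 5·8 + 4 = 134404972; next = 134404971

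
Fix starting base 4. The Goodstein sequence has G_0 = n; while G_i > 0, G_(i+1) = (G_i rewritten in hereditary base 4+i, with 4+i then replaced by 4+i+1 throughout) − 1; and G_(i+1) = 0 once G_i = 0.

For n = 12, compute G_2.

15

step 0: 12 = 3·4; sub 5 for 4: 3·5; = 15; G_1 = 15−1 = 14
step 1: 14 = 2·5 + 4; sub 6 for 5: 2·6 + 4; = 16; G_2 = 16−1 = 15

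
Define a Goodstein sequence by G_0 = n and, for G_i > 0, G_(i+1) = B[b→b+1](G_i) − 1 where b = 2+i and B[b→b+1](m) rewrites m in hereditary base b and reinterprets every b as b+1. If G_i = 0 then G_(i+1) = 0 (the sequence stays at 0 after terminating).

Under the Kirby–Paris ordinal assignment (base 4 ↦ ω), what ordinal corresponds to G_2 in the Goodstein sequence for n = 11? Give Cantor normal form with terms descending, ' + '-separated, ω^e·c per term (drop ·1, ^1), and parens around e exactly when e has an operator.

ω^(ω + 1) + 3

[0] 11 ≡ 2^(2 + 1) + 2 + 1 (base 2). Lift 3: 85. −1: 84.
[1] 84 ≡ 3^(3 + 1) + 3 (base 3). Lift 4: 1028. −1: 1027.
[2] 1027 ≡ 4^(4 + 1) + 3 (base 4). Lift 5: 15628. −1: 15627.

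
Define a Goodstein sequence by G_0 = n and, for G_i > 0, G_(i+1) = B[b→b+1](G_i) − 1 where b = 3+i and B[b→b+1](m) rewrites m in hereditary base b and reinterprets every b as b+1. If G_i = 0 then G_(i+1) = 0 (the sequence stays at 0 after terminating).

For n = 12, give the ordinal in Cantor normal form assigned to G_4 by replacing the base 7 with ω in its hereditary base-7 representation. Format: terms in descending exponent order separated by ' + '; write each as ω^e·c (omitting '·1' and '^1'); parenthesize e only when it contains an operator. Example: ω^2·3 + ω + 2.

ω^2

12 —HB3→ 3^2 + 3 —bump→ 4^2 + 4 = 20 —(−1)→ 19
19 —HB4→ 4^2 + 3 —bump→ 5^2 + 3 = 28 —(−1)→ 27
27 —HB5→ 5^2 + 2 —bump→ 6^2 + 2 = 38 —(−1)→ 37
37 —HB6→ 6^2 + 1 —bump→ 7^2 + 1 = 50 —(−1)→ 49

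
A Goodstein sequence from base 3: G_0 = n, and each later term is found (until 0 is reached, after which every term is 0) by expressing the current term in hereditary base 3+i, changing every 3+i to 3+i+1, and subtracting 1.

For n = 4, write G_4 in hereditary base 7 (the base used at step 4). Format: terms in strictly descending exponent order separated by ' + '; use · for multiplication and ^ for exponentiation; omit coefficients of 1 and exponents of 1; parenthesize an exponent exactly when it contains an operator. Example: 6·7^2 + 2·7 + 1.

2

i=0: 4 = 3 + 1 (b=3); 3→4: 4 + 1 = 5; 5−1 = 4
i=1: 4 = 4 (b=4); 4→5: 5 = 5; 5−1 = 4
i=2: 4 = 4 (b=5); 5→6: 4 = 4; 4−1 = 3
i=3: 3 = 3 (b=6); 6→7: 3 = 3; 3−1 = 2
i=4: 2 = 2 (b=7); 7→8: 2 = 2; 2−1 = 1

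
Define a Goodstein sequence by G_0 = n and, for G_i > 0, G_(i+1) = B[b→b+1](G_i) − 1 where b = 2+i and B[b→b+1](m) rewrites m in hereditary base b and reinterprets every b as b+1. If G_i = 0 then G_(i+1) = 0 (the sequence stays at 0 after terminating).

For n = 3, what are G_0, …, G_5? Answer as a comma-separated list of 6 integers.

3, 3, 3, 2, 1, 0

G_0=3  [base 2] 2 + 1  →[2↦3]→  3 + 1 = 4  −1 ⇒ G_1=3
G_1=3  [base 3] 3  →[3↦4]→  4 = 4  −1 ⇒ G_2=3
G_2=3  [base 4] 3  →[4↦5]→  3 = 3  −1 ⇒ G_3=2
G_3=2  [base 5] 2  →[5↦6]→  2 = 2  −1 ⇒ G_4=1
G_4=1  [base 6] 1  →[6↦7]→  1 = 1  −1 ⇒ G_5=0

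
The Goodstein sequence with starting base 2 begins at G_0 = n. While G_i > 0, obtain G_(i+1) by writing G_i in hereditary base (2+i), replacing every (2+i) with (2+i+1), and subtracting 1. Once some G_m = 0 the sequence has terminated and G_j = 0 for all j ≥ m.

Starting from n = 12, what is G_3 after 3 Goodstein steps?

12 —HB2→ 2^(2 + 1) + 2^2 —bump→ 3^(3 + 1) + 3^3 = 108 —(−1)→ 107
107 —HB3→ 3^(3 + 1) + 2·3^2 + 2·3 + 2 —bump→ 4^(4 + 1) + 2·4^2 + 2·4 + 2 = 1066 —(−1)→ 1065
1065 —HB4→ 4^(4 + 1) + 2·4^2 + 2·4 + 1 —bump→ 5^(5 + 1) + 2·5^2 + 2·5 + 1 = 15686 —(−1)→ 15685
15685 —HB5→ 5^(5 + 1) + 2·5^2 + 2·5 —bump→ 6^(6 + 1) + 2·6^2 + 2·6 = 280020 —(−1)→ 280019

15685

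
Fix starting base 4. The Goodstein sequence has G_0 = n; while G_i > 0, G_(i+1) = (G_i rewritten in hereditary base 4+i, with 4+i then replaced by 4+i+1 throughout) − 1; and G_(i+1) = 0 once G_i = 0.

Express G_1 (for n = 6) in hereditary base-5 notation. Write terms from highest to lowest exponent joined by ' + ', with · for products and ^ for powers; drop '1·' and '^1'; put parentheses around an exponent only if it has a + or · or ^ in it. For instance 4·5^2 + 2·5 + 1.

5 + 1

i=0: 6 = 4 + 2 (b=4); 4→5: 5 + 2 = 7; 7−1 = 6
i=1: 6 = 5 + 1 (b=5); 5→6: 6 + 1 = 7; 7−1 = 6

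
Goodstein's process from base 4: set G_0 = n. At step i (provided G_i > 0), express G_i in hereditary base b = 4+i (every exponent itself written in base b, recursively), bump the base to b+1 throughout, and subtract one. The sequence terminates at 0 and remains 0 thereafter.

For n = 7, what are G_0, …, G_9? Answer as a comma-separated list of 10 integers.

[0] 7 ≡ 4 + 3 (base 4). Lift 5: 8. −1: 7.
[1] 7 ≡ 5 + 2 (base 5). Lift 6: 8. −1: 7.
[2] 7 ≡ 6 + 1 (base 6). Lift 7: 8. −1: 7.
[3] 7 ≡ 7 (base 7). Lift 8: 8. −1: 7.
[4] 7 ≡ 7 (base 8). Lift 9: 7. −1: 6.
[5] 6 ≡ 6 (base 9). Lift 10: 6. −1: 5.
[6] 5 ≡ 5 (base 10). Lift 11: 5. −1: 4.
[7] 4 ≡ 4 (base 11). Lift 12: 4. −1: 3.
[8] 3 ≡ 3 (base 12). Lift 13: 3. −1: 2.

7, 7, 7, 7, 7, 6, 5, 4, 3, 2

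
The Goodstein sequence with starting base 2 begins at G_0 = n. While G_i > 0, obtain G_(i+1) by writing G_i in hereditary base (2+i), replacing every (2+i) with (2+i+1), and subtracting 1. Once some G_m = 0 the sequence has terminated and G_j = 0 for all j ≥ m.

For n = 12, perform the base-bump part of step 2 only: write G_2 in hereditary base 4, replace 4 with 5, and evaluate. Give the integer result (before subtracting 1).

15686

12 —HB2→ 2^(2 + 1) + 2^2 —bump→ 3^(3 + 1) + 3^3 = 108 —(−1)→ 107
107 —HB3→ 3^(3 + 1) + 2·3^2 + 2·3 + 2 —bump→ 4^(4 + 1) + 2·4^2 + 2·4 + 2 = 1066 —(−1)→ 1065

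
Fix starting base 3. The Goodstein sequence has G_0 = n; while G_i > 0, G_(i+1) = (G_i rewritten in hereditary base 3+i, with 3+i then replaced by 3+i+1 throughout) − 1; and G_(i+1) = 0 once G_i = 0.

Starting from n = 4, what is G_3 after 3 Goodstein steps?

[0] 4 ≡ 3 + 1 (base 3). Lift 4: 5. −1: 4.
[1] 4 ≡ 4 (base 4). Lift 5: 5. −1: 4.
[2] 4 ≡ 4 (base 5). Lift 6: 4. −1: 3.
[3] 3 ≡ 3 (base 6). Lift 7: 3. −1: 2.

3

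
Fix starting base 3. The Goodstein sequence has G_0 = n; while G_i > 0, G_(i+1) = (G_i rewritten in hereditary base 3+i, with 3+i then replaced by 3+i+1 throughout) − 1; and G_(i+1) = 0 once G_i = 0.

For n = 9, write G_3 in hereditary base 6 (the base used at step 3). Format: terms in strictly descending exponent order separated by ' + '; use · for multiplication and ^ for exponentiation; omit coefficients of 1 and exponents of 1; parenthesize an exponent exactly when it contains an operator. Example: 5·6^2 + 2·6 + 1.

step 0: 9 = 3^2; sub 4 for 3: 4^2; = 16; G_1 = 16−1 = 15
step 1: 15 = 3·4 + 3; sub 5 for 4: 3·5 + 3; = 18; G_2 = 18−1 = 17
step 2: 17 = 3·5 + 2; sub 6 for 5: 3·6 + 2; = 20; G_3 = 20−1 = 19

3·6 + 1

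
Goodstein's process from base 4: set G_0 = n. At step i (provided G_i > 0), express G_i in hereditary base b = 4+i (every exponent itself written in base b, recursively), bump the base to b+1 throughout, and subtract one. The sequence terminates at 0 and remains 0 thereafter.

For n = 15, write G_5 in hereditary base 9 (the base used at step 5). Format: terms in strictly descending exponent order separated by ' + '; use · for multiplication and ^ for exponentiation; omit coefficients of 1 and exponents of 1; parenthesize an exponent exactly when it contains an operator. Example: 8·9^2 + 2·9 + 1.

G_0=15  [base 4] 3·4 + 3  →[4↦5]→  3·5 + 3 = 18  −1 ⇒ G_1=17
G_1=17  [base 5] 3·5 + 2  →[5↦6]→  3·6 + 2 = 20  −1 ⇒ G_2=19
G_2=19  [base 6] 3·6 + 1  →[6↦7]→  3·7 + 1 = 22  −1 ⇒ G_3=21
G_3=21  [base 7] 3·7  →[7↦8]→  3·8 = 24  −1 ⇒ G_4=23
G_4=23  [base 8] 2·8 + 7  →[8↦9]→  2·9 + 7 = 25  −1 ⇒ G_5=24

2·9 + 6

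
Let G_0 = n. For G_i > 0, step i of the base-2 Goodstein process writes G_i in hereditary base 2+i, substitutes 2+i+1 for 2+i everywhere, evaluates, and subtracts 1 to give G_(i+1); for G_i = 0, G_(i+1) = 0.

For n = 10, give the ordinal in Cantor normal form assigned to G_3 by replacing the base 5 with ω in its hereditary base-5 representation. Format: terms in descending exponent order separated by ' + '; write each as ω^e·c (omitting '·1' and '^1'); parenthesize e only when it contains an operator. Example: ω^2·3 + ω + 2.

10 —HB2→ 2^(2 + 1) + 2 —bump→ 3^(3 + 1) + 3 = 84 —(−1)→ 83
83 —HB3→ 3^(3 + 1) + 2 —bump→ 4^(4 + 1) + 2 = 1026 —(−1)→ 1025
1025 —HB4→ 4^(4 + 1) + 1 —bump→ 5^(5 + 1) + 1 = 15626 —(−1)→ 15625

ω^(ω + 1)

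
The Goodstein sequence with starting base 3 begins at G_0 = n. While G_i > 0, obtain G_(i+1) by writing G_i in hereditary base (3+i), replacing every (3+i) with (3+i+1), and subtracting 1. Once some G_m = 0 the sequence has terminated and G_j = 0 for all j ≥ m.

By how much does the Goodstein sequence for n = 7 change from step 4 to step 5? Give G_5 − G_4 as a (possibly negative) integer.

0

G_0 = 7. HB_3(7) = 2·3 + 1. Bump = 9. G_1 = 8.
G_1 = 8. HB_4(8) = 2·4. Bump = 10. G_2 = 9.
G_2 = 9. HB_5(9) = 5 + 4. Bump = 10. G_3 = 9.
G_3 = 9. HB_6(9) = 6 + 3. Bump = 10. G_4 = 9.
G_4 = 9. HB_7(9) = 7 + 2. Bump = 10. G_5 = 9.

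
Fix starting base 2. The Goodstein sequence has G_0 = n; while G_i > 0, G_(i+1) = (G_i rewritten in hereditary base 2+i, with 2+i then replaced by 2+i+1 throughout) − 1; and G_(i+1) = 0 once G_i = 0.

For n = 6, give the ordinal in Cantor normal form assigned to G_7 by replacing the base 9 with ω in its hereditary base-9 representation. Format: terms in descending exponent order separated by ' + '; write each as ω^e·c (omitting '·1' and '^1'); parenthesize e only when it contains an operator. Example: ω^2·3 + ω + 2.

ω^5·5 + ω^4·5 + ω^3·5 + ω^2·5 + ω·5 + 2

6 —HB2→ 2^2 + 2 —bump→ 3^3 + 3 = 30 —(−1)→ 29
29 —HB3→ 3^3 + 2 —bump→ 4^4 + 2 = 258 —(−1)→ 257
257 —HB4→ 4^4 + 1 —bump→ 5^5 + 1 = 3126 —(−1)→ 3125
3125 —HB5→ 5^5 —bump→ 6^6 = 46656 —(−1)→ 46655
46655 —HB6→ 5·6^5 + 5·6^4 + 5·6^3 + 5·6^2 + 5·6 + 5 —bump→ 5·7^5 + 5·7^4 + 5·7^3 + 5·7^2 + 5·7 + 5 = 98040 —(−1)→ 98039
98039 —HB7→ 5·7^5 + 5·7^4 + 5·7^3 + 5·7^2 + 5·7 + 4 —bump→ 5·8^5 + 5·8^4 + 5·8^3 + 5·8^2 + 5·8 + 4 = 187244 —(−1)→ 187243
187243 —HB8→ 5·8^5 + 5·8^4 + 5·8^3 + 5·8^2 + 5·8 + 3 —bump→ 5·9^5 + 5·9^4 + 5·9^3 + 5·9^2 + 5·9 + 3 = 332148 —(−1)→ 332147
332147 —HB9→ 5·9^5 + 5·9^4 + 5·9^3 + 5·9^2 + 5·9 + 2 —bump→ 5·10^5 + 5·10^4 + 5·10^3 + 5·10^2 + 5·10 + 2 = 555552 —(−1)→ 555551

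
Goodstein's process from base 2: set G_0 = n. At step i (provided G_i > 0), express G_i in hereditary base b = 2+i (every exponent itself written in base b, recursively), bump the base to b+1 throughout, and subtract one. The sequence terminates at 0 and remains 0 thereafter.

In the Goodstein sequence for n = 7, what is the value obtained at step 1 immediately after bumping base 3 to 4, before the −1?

[0] 7 ≡ 2^2 + 2 + 1 (base 2). Lift 3: 31. −1: 30.
[1] 30 ≡ 3^3 + 3 (base 3). Lift 4: 260. −1: 259.

260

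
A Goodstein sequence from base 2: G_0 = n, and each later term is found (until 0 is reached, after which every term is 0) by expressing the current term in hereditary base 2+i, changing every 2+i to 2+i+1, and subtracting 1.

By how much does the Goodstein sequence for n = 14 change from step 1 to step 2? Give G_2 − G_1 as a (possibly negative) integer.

G_0 = 14. HB_2(14) = 2^(2 + 1) + 2^2 + 2. Bump = 111. G_1 = 110.
G_1 = 110. HB_3(110) = 3^(3 + 1) + 3^3 + 2. Bump = 1282. G_2 = 1281.

1171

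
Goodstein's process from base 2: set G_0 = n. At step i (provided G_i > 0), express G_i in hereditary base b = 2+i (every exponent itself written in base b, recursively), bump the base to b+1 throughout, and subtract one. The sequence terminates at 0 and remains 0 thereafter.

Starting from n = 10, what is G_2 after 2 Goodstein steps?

step 0: 10 = 2^(2 + 1) + 2; sub 3 for 2: 3^(3 + 1) + 3; = 84; G_1 = 84−1 = 83
step 1: 83 = 3^(3 + 1) + 2; sub 4 for 3: 4^(4 + 1) + 2; = 1026; G_2 = 1026−1 = 1025
step 2: 1025 = 4^(4 + 1) + 1; sub 5 for 4: 5^(5 + 1) + 1; = 15626; G_3 = 15626−1 = 15625

1025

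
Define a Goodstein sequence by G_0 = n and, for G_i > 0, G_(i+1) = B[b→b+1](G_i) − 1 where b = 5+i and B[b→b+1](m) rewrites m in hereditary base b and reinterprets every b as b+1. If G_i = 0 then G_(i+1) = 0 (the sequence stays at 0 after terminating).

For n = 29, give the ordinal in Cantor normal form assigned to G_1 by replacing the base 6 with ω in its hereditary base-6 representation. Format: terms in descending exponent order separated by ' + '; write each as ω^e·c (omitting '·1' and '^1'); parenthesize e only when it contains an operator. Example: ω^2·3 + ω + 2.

[0] 29 ≡ 5^2 + 4 (base 5). Lift 6: 40. −1: 39.
[1] 39 ≡ 6^2 + 3 (base 6). Lift 7: 52. −1: 51.

ω^2 + 3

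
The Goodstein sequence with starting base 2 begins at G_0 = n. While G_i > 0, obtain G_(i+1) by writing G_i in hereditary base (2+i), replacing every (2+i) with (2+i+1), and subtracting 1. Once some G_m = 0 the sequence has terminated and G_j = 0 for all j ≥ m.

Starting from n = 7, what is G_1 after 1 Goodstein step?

step 0: 7 = 2^2 + 2 + 1; sub 3 for 2: 3^3 + 3 + 1; = 31; G_1 = 31−1 = 30
step 1: 30 = 3^3 + 3; sub 4 for 3: 4^4 + 4; = 260; G_2 = 260−1 = 259

30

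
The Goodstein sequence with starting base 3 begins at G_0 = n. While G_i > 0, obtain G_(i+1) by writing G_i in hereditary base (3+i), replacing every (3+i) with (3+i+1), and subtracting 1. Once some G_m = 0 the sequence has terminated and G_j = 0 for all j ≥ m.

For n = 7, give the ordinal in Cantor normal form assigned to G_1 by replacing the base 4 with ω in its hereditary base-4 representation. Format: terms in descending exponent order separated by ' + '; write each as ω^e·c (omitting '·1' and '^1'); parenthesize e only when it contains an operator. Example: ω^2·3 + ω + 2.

base 3: 7 = 2·3 + 1; at 4: 2·4 + 1 = 9; next = 8
base 4: 8 = 2·4; at 5: 2·5 = 10; next = 9

ω·2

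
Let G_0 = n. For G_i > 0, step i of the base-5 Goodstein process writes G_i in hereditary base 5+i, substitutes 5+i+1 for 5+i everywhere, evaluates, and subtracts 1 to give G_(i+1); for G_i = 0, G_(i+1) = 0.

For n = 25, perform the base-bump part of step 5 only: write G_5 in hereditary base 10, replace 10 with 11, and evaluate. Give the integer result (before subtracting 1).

G_0 = 25. HB_5(25) = 5^2. Bump = 36. G_1 = 35.
G_1 = 35. HB_6(35) = 5·6 + 5. Bump = 40. G_2 = 39.
G_2 = 39. HB_7(39) = 5·7 + 4. Bump = 44. G_3 = 43.
G_3 = 43. HB_8(43) = 5·8 + 3. Bump = 48. G_4 = 47.
G_4 = 47. HB_9(47) = 5·9 + 2. Bump = 52. G_5 = 51.
G_5 = 51. HB_10(51) = 5·10 + 1. Bump = 56. G_6 = 55.

56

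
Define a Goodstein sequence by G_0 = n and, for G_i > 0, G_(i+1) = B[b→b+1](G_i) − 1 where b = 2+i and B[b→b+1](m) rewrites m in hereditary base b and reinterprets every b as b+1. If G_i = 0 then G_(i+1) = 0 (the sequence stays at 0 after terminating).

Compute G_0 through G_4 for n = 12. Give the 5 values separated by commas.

(0) 12|_2 = 2^(2 + 1) + 2^2 ↦ 3^(3 + 1) + 3^3|_3 = 108 ⇒ 107
(1) 107|_3 = 3^(3 + 1) + 2·3^2 + 2·3 + 2 ↦ 4^(4 + 1) + 2·4^2 + 2·4 + 2|_4 = 1066 ⇒ 1065
(2) 1065|_4 = 4^(4 + 1) + 2·4^2 + 2·4 + 1 ↦ 5^(5 + 1) + 2·5^2 + 2·5 + 1|_5 = 15686 ⇒ 15685
(3) 15685|_5 = 5^(5 + 1) + 2·5^2 + 2·5 ↦ 6^(6 + 1) + 2·6^2 + 2·6|_6 = 280020 ⇒ 280019

12, 107, 1065, 15685, 280019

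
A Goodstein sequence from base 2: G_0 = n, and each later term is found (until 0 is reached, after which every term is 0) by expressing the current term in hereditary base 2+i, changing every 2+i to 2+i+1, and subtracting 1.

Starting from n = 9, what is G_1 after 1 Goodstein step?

G_0=9  [base 2] 2^(2 + 1) + 1  →[2↦3]→  3^(3 + 1) + 1 = 82  −1 ⇒ G_1=81
G_1=81  [base 3] 3^(3 + 1)  →[3↦4]→  4^(4 + 1) = 1024  −1 ⇒ G_2=1023

81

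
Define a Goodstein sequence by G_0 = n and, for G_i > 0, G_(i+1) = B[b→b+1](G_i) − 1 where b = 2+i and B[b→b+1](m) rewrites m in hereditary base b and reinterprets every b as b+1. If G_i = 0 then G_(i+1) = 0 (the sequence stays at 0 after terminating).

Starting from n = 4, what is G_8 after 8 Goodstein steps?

(0) 4|_2 = 2^2 ↦ 3^3|_3 = 27 ⇒ 26
(1) 26|_3 = 2·3^2 + 2·3 + 2 ↦ 2·4^2 + 2·4 + 2|_4 = 42 ⇒ 41
(2) 41|_4 = 2·4^2 + 2·4 + 1 ↦ 2·5^2 + 2·5 + 1|_5 = 61 ⇒ 60
(3) 60|_5 = 2·5^2 + 2·5 ↦ 2·6^2 + 2·6|_6 = 84 ⇒ 83
(4) 83|_6 = 2·6^2 + 6 + 5 ↦ 2·7^2 + 7 + 5|_7 = 110 ⇒ 109
(5) 109|_7 = 2·7^2 + 7 + 4 ↦ 2·8^2 + 8 + 4|_8 = 140 ⇒ 139
(6) 139|_8 = 2·8^2 + 8 + 3 ↦ 2·9^2 + 9 + 3|_9 = 174 ⇒ 173
(7) 173|_9 = 2·9^2 + 9 + 2 ↦ 2·10^2 + 10 + 2|_10 = 212 ⇒ 211
(8) 211|_10 = 2·10^2 + 10 + 1 ↦ 2·11^2 + 11 + 1|_11 = 254 ⇒ 253

211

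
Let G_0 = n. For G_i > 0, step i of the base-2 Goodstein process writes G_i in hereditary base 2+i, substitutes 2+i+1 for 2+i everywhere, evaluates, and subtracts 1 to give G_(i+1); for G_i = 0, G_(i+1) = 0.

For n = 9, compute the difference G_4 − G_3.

(0) 9|_2 = 2^(2 + 1) + 1 ↦ 3^(3 + 1) + 1|_3 = 82 ⇒ 81
(1) 81|_3 = 3^(3 + 1) ↦ 4^(4 + 1)|_4 = 1024 ⇒ 1023
(2) 1023|_4 = 3·4^4 + 3·4^3 + 3·4^2 + 3·4 + 3 ↦ 3·5^5 + 3·5^3 + 3·5^2 + 3·5 + 3|_5 = 9843 ⇒ 9842
(3) 9842|_5 = 3·5^5 + 3·5^3 + 3·5^2 + 3·5 + 2 ↦ 3·6^6 + 3·6^3 + 3·6^2 + 3·6 + 2|_6 = 140744 ⇒ 140743

130901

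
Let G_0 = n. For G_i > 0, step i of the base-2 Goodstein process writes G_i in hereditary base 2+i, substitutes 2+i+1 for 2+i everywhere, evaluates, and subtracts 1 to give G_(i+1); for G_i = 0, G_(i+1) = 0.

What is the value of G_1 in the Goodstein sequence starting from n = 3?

3

i=0: 3 = 2 + 1 (b=2); 2→3: 3 + 1 = 4; 4−1 = 3
i=1: 3 = 3 (b=3); 3→4: 4 = 4; 4−1 = 3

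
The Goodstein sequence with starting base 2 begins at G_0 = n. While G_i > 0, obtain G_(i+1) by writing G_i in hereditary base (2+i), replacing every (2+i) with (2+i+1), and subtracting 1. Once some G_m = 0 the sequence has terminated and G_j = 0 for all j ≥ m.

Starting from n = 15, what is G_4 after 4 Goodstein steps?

326593

(0) 15|_2 = 2^(2 + 1) + 2^2 + 2 + 1 ↦ 3^(3 + 1) + 3^3 + 3 + 1|_3 = 112 ⇒ 111
(1) 111|_3 = 3^(3 + 1) + 3^3 + 3 ↦ 4^(4 + 1) + 4^4 + 4|_4 = 1284 ⇒ 1283
(2) 1283|_4 = 4^(4 + 1) + 4^4 + 3 ↦ 5^(5 + 1) + 5^5 + 3|_5 = 18753 ⇒ 18752
(3) 18752|_5 = 5^(5 + 1) + 5^5 + 2 ↦ 6^(6 + 1) + 6^6 + 2|_6 = 326594 ⇒ 326593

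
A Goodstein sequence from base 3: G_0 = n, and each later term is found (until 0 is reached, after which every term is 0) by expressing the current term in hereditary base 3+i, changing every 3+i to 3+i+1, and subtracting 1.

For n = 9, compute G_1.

15

i=0: 9 = 3^2 (b=3); 3→4: 4^2 = 16; 16−1 = 15
i=1: 15 = 3·4 + 3 (b=4); 4→5: 3·5 + 3 = 18; 18−1 = 17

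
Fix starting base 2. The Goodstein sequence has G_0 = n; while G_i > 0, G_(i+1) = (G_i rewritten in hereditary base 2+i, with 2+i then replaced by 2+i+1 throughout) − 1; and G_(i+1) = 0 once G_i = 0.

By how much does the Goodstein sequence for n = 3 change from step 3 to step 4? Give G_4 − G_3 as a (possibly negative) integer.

3 —HB2→ 2 + 1 —bump→ 3 + 1 = 4 —(−1)→ 3
3 —HB3→ 3 —bump→ 4 = 4 —(−1)→ 3
3 —HB4→ 3 —bump→ 3 = 3 —(−1)→ 2
2 —HB5→ 2 —bump→ 2 = 2 —(−1)→ 1

-1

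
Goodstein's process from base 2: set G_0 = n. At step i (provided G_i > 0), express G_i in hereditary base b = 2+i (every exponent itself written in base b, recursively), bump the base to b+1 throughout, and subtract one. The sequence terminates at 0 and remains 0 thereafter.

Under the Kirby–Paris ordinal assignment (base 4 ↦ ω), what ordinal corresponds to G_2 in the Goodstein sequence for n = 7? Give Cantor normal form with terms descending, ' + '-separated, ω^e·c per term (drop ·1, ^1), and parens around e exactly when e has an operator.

step 0: 7 = 2^2 + 2 + 1; sub 3 for 2: 3^3 + 3 + 1; = 31; G_1 = 31−1 = 30
step 1: 30 = 3^3 + 3; sub 4 for 3: 4^4 + 4; = 260; G_2 = 260−1 = 259
step 2: 259 = 4^4 + 3; sub 5 for 4: 5^5 + 3; = 3128; G_3 = 3128−1 = 3127

ω^ω + 3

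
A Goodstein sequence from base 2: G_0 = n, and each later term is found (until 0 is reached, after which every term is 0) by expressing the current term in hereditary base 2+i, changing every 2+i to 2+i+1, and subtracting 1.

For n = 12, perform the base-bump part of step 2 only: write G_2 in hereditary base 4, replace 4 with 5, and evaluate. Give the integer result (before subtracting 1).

step 0: 12 = 2^(2 + 1) + 2^2; sub 3 for 2: 3^(3 + 1) + 3^3; = 108; G_1 = 108−1 = 107
step 1: 107 = 3^(3 + 1) + 2·3^2 + 2·3 + 2; sub 4 for 3: 4^(4 + 1) + 2·4^2 + 2·4 + 2; = 1066; G_2 = 1066−1 = 1065
step 2: 1065 = 4^(4 + 1) + 2·4^2 + 2·4 + 1; sub 5 for 4: 5^(5 + 1) + 2·5^2 + 2·5 + 1; = 15686; G_3 = 15686−1 = 15685

15686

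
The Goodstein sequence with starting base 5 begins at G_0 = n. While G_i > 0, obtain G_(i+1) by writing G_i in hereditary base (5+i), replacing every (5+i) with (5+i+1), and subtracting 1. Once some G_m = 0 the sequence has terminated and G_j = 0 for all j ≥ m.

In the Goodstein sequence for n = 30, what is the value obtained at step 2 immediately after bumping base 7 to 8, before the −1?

base 5: 30 = 5^2 + 5; at 6: 6^2 + 6 = 42; next = 41
base 6: 41 = 6^2 + 5; at 7: 7^2 + 5 = 54; next = 53
base 7: 53 = 7^2 + 4; at 8: 8^2 + 4 = 68; next = 67

68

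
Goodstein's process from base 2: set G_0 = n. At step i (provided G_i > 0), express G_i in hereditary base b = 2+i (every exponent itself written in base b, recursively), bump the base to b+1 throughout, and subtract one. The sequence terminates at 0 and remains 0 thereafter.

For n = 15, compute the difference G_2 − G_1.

1172

G_0 = 15. HB_2(15) = 2^(2 + 1) + 2^2 + 2 + 1. Bump = 112. G_1 = 111.
G_1 = 111. HB_3(111) = 3^(3 + 1) + 3^3 + 3. Bump = 1284. G_2 = 1283.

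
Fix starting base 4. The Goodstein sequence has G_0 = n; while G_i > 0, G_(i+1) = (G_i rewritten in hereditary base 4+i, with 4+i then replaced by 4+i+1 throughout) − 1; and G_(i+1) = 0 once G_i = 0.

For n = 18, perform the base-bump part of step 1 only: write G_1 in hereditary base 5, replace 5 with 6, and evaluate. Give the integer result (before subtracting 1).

37

i=0: 18 = 4^2 + 2 (b=4); 4→5: 5^2 + 2 = 27; 27−1 = 26
i=1: 26 = 5^2 + 1 (b=5); 5→6: 6^2 + 1 = 37; 37−1 = 36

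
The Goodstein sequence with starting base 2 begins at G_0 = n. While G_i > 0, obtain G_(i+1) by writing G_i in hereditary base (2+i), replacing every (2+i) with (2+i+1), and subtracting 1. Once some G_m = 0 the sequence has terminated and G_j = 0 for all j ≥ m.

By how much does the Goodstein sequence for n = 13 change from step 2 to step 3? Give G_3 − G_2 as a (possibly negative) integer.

14813

G_0=13  [base 2] 2^(2 + 1) + 2^2 + 1  →[2↦3]→  3^(3 + 1) + 3^3 + 1 = 109  −1 ⇒ G_1=108
G_1=108  [base 3] 3^(3 + 1) + 3^3  →[3↦4]→  4^(4 + 1) + 4^4 = 1280  −1 ⇒ G_2=1279
G_2=1279  [base 4] 4^(4 + 1) + 3·4^3 + 3·4^2 + 3·4 + 3  →[4↦5]→  5^(5 + 1) + 3·5^3 + 3·5^2 + 3·5 + 3 = 16093  −1 ⇒ G_3=16092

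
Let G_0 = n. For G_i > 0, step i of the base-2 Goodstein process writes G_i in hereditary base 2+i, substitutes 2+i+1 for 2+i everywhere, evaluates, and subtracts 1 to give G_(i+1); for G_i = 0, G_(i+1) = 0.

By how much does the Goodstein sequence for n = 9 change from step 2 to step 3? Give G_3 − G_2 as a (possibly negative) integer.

8819

i=0: 9 = 2^(2 + 1) + 1 (b=2); 2→3: 3^(3 + 1) + 1 = 82; 82−1 = 81
i=1: 81 = 3^(3 + 1) (b=3); 3→4: 4^(4 + 1) = 1024; 1024−1 = 1023
i=2: 1023 = 3·4^4 + 3·4^3 + 3·4^2 + 3·4 + 3 (b=4); 4→5: 3·5^5 + 3·5^3 + 3·5^2 + 3·5 + 3 = 9843; 9843−1 = 9842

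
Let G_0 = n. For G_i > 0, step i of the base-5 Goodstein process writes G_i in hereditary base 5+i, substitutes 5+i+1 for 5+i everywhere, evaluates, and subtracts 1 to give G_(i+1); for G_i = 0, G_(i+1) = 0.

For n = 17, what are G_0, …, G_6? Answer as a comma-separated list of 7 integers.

G_0 = 17. HB_5(17) = 3·5 + 2. Bump = 20. G_1 = 19.
G_1 = 19. HB_6(19) = 3·6 + 1. Bump = 22. G_2 = 21.
G_2 = 21. HB_7(21) = 3·7. Bump = 24. G_3 = 23.
G_3 = 23. HB_8(23) = 2·8 + 7. Bump = 25. G_4 = 24.
G_4 = 24. HB_9(24) = 2·9 + 6. Bump = 26. G_5 = 25.
G_5 = 25. HB_10(25) = 2·10 + 5. Bump = 27. G_6 = 26.

17, 19, 21, 23, 24, 25, 26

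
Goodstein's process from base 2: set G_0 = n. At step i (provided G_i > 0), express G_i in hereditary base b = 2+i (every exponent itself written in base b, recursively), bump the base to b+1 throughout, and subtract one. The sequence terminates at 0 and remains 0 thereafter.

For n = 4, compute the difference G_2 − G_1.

G_0=4  [base 2] 2^2  →[2↦3]→  3^3 = 27  −1 ⇒ G_1=26
G_1=26  [base 3] 2·3^2 + 2·3 + 2  →[3↦4]→  2·4^2 + 2·4 + 2 = 42  −1 ⇒ G_2=41

15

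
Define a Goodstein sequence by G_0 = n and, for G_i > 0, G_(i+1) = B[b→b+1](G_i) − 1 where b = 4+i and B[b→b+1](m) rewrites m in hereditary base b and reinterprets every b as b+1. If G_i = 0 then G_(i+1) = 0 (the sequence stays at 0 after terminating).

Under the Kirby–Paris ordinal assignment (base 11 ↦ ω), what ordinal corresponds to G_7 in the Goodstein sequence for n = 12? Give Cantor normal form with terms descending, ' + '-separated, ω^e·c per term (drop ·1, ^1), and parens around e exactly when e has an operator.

ω + 8

base 4: 12 = 3·4; at 5: 3·5 = 15; next = 14
base 5: 14 = 2·5 + 4; at 6: 2·6 + 4 = 16; next = 15
base 6: 15 = 2·6 + 3; at 7: 2·7 + 3 = 17; next = 16
base 7: 16 = 2·7 + 2; at 8: 2·8 + 2 = 18; next = 17
base 8: 17 = 2·8 + 1; at 9: 2·9 + 1 = 19; next = 18
base 9: 18 = 2·9; at 10: 2·10 = 20; next = 19
base 10: 19 = 10 + 9; at 11: 11 + 9 = 20; next = 19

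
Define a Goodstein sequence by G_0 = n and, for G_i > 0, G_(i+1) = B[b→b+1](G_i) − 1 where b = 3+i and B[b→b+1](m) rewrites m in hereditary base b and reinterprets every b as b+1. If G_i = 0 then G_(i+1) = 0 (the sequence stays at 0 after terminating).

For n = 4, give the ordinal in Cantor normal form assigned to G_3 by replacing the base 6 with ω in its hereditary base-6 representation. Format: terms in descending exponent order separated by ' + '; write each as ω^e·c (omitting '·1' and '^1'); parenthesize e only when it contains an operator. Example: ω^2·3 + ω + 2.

i=0: 4 = 3 + 1 (b=3); 3→4: 4 + 1 = 5; 5−1 = 4
i=1: 4 = 4 (b=4); 4→5: 5 = 5; 5−1 = 4
i=2: 4 = 4 (b=5); 5→6: 4 = 4; 4−1 = 3
i=3: 3 = 3 (b=6); 6→7: 3 = 3; 3−1 = 2

3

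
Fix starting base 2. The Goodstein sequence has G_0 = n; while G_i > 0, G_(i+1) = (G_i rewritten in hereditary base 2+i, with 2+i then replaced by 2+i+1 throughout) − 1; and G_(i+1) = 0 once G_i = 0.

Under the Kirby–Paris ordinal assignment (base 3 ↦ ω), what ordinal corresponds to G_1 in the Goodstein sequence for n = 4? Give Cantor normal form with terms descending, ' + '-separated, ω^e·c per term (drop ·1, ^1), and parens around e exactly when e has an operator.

(0) 4|_2 = 2^2 ↦ 3^3|_3 = 27 ⇒ 26
(1) 26|_3 = 2·3^2 + 2·3 + 2 ↦ 2·4^2 + 2·4 + 2|_4 = 42 ⇒ 41

ω^2·2 + ω·2 + 2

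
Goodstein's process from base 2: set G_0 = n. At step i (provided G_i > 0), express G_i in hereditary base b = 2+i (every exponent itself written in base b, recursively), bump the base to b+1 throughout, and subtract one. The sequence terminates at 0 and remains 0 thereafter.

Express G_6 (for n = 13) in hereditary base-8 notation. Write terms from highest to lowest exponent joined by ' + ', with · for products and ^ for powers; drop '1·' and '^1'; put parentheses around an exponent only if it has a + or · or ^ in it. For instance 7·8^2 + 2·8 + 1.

8^(8 + 1) + 3·8^3 + 3·8^2 + 2·8 + 7

G_0=13  [base 2] 2^(2 + 1) + 2^2 + 1  →[2↦3]→  3^(3 + 1) + 3^3 + 1 = 109  −1 ⇒ G_1=108
G_1=108  [base 3] 3^(3 + 1) + 3^3  →[3↦4]→  4^(4 + 1) + 4^4 = 1280  −1 ⇒ G_2=1279
G_2=1279  [base 4] 4^(4 + 1) + 3·4^3 + 3·4^2 + 3·4 + 3  →[4↦5]→  5^(5 + 1) + 3·5^3 + 3·5^2 + 3·5 + 3 = 16093  −1 ⇒ G_3=16092
G_3=16092  [base 5] 5^(5 + 1) + 3·5^3 + 3·5^2 + 3·5 + 2  →[5↦6]→  6^(6 + 1) + 3·6^3 + 3·6^2 + 3·6 + 2 = 280712  −1 ⇒ G_4=280711
G_4=280711  [base 6] 6^(6 + 1) + 3·6^3 + 3·6^2 + 3·6 + 1  →[6↦7]→  7^(7 + 1) + 3·7^3 + 3·7^2 + 3·7 + 1 = 5765999  −1 ⇒ G_5=5765998
G_5=5765998  [base 7] 7^(7 + 1) + 3·7^3 + 3·7^2 + 3·7  →[7↦8]→  8^(8 + 1) + 3·8^3 + 3·8^2 + 3·8 = 134219480  −1 ⇒ G_6=134219479
G_6=134219479  [base 8] 8^(8 + 1) + 3·8^3 + 3·8^2 + 2·8 + 7  →[8↦9]→  9^(9 + 1) + 3·9^3 + 3·9^2 + 2·9 + 7 = 3486786856  −1 ⇒ G_7=3486786855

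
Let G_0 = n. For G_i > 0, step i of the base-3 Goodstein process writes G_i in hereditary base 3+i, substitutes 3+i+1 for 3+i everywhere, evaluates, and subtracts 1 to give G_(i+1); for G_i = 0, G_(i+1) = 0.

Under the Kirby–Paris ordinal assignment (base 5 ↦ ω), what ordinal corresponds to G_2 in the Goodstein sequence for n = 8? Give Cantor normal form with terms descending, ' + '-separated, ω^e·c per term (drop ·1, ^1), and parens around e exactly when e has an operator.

ω·2

G_0=8  [base 3] 2·3 + 2  →[3↦4]→  2·4 + 2 = 10  −1 ⇒ G_1=9
G_1=9  [base 4] 2·4 + 1  →[4↦5]→  2·5 + 1 = 11  −1 ⇒ G_2=10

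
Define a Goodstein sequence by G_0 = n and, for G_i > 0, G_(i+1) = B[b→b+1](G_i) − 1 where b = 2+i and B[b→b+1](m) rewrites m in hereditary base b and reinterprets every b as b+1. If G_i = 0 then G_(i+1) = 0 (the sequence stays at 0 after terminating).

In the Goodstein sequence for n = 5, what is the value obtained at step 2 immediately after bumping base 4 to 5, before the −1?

468

step 0: 5 = 2^2 + 1; sub 3 for 2: 3^3 + 1; = 28; G_1 = 28−1 = 27
step 1: 27 = 3^3; sub 4 for 3: 4^4; = 256; G_2 = 256−1 = 255
step 2: 255 = 3·4^3 + 3·4^2 + 3·4 + 3; sub 5 for 4: 3·5^3 + 3·5^2 + 3·5 + 3; = 468; G_3 = 468−1 = 467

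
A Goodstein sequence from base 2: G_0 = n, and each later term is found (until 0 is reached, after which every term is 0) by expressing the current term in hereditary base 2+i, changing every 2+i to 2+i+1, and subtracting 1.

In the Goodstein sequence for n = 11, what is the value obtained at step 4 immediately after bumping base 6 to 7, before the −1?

G_0 = 11. HB_2(11) = 2^(2 + 1) + 2 + 1. Bump = 85. G_1 = 84.
G_1 = 84. HB_3(84) = 3^(3 + 1) + 3. Bump = 1028. G_2 = 1027.
G_2 = 1027. HB_4(1027) = 4^(4 + 1) + 3. Bump = 15628. G_3 = 15627.
G_3 = 15627. HB_5(15627) = 5^(5 + 1) + 2. Bump = 279938. G_4 = 279937.
G_4 = 279937. HB_6(279937) = 6^(6 + 1) + 1. Bump = 5764802. G_5 = 5764801.

5764802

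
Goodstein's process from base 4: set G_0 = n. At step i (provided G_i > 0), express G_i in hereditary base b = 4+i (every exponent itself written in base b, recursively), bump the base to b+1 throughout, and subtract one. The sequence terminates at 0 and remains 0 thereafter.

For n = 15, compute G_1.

base 4: 15 = 3·4 + 3; at 5: 3·5 + 3 = 18; next = 17
base 5: 17 = 3·5 + 2; at 6: 3·6 + 2 = 20; next = 19

17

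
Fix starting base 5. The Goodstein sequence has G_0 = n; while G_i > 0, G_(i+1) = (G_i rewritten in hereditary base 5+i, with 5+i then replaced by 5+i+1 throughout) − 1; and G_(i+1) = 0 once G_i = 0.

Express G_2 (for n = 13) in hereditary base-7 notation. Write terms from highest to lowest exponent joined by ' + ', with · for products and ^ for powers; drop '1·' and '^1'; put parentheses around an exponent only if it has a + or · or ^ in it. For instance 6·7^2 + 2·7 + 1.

[0] 13 ≡ 2·5 + 3 (base 5). Lift 6: 15. −1: 14.
[1] 14 ≡ 2·6 + 2 (base 6). Lift 7: 16. −1: 15.
[2] 15 ≡ 2·7 + 1 (base 7). Lift 8: 17. −1: 16.

2·7 + 1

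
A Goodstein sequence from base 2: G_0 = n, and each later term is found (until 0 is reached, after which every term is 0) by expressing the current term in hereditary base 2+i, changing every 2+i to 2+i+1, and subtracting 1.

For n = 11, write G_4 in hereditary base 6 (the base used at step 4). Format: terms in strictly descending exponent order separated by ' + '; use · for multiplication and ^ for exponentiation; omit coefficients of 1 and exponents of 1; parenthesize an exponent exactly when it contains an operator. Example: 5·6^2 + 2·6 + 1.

6^(6 + 1) + 1

base 2: 11 = 2^(2 + 1) + 2 + 1; at 3: 3^(3 + 1) + 3 + 1 = 85; next = 84
base 3: 84 = 3^(3 + 1) + 3; at 4: 4^(4 + 1) + 4 = 1028; next = 1027
base 4: 1027 = 4^(4 + 1) + 3; at 5: 5^(5 + 1) + 3 = 15628; next = 15627
base 5: 15627 = 5^(5 + 1) + 2; at 6: 6^(6 + 1) + 2 = 279938; next = 279937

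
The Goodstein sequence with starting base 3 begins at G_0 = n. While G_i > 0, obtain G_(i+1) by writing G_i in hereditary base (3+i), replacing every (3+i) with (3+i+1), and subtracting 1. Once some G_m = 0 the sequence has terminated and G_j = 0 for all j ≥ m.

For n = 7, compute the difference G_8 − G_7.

-1

[0] 7 ≡ 2·3 + 1 (base 3). Lift 4: 9. −1: 8.
[1] 8 ≡ 2·4 (base 4). Lift 5: 10. −1: 9.
[2] 9 ≡ 5 + 4 (base 5). Lift 6: 10. −1: 9.
[3] 9 ≡ 6 + 3 (base 6). Lift 7: 10. −1: 9.
[4] 9 ≡ 7 + 2 (base 7). Lift 8: 10. −1: 9.
[5] 9 ≡ 8 + 1 (base 8). Lift 9: 10. −1: 9.
[6] 9 ≡ 9 (base 9). Lift 10: 10. −1: 9.
[7] 9 ≡ 9 (base 10). Lift 11: 9. −1: 8.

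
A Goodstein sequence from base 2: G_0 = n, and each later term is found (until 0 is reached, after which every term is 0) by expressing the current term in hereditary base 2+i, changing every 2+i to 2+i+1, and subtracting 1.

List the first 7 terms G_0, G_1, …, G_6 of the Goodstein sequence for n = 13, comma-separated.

13 —HB2→ 2^(2 + 1) + 2^2 + 1 —bump→ 3^(3 + 1) + 3^3 + 1 = 109 —(−1)→ 108
108 —HB3→ 3^(3 + 1) + 3^3 —bump→ 4^(4 + 1) + 4^4 = 1280 —(−1)→ 1279
1279 —HB4→ 4^(4 + 1) + 3·4^3 + 3·4^2 + 3·4 + 3 —bump→ 5^(5 + 1) + 3·5^3 + 3·5^2 + 3·5 + 3 = 16093 —(−1)→ 16092
16092 —HB5→ 5^(5 + 1) + 3·5^3 + 3·5^2 + 3·5 + 2 —bump→ 6^(6 + 1) + 3·6^3 + 3·6^2 + 3·6 + 2 = 280712 —(−1)→ 280711
280711 —HB6→ 6^(6 + 1) + 3·6^3 + 3·6^2 + 3·6 + 1 —bump→ 7^(7 + 1) + 3·7^3 + 3·7^2 + 3·7 + 1 = 5765999 —(−1)→ 5765998
5765998 —HB7→ 7^(7 + 1) + 3·7^3 + 3·7^2 + 3·7 —bump→ 8^(8 + 1) + 3·8^3 + 3·8^2 + 3·8 = 134219480 —(−1)→ 134219479

13, 108, 1279, 16092, 280711, 5765998, 134219479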